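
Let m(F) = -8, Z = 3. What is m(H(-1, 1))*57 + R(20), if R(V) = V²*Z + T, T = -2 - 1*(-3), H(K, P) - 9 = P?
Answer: 745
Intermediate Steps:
H(K, P) = 9 + P
T = 1 (T = -2 + 3 = 1)
R(V) = 1 + 3*V² (R(V) = V²*3 + 1 = 3*V² + 1 = 1 + 3*V²)
m(H(-1, 1))*57 + R(20) = -8*57 + (1 + 3*20²) = -456 + (1 + 3*400) = -456 + (1 + 1200) = -456 + 1201 = 745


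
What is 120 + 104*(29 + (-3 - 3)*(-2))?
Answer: 4384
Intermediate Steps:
120 + 104*(29 + (-3 - 3)*(-2)) = 120 + 104*(29 - 6*(-2)) = 120 + 104*(29 + 12) = 120 + 104*41 = 120 + 4264 = 4384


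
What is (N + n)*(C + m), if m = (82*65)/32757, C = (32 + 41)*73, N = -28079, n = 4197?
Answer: -4169018240806/32757 ≈ -1.2727e+8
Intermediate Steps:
C = 5329 (C = 73*73 = 5329)
m = 5330/32757 (m = 5330*(1/32757) = 5330/32757 ≈ 0.16271)
(N + n)*(C + m) = (-28079 + 4197)*(5329 + 5330/32757) = -23882*174567383/32757 = -4169018240806/32757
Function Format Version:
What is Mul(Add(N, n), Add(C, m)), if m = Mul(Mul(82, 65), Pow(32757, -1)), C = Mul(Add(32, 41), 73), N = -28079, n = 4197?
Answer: Rational(-4169018240806, 32757) ≈ -1.2727e+8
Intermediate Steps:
C = 5329 (C = Mul(73, 73) = 5329)
m = Rational(5330, 32757) (m = Mul(5330, Rational(1, 32757)) = Rational(5330, 32757) ≈ 0.16271)
Mul(Add(N, n), Add(C, m)) = Mul(Add(-28079, 4197), Add(5329, Rational(5330, 32757))) = Mul(-23882, Rational(174567383, 32757)) = Rational(-4169018240806, 32757)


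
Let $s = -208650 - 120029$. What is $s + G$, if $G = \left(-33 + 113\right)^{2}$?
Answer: $-322279$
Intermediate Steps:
$s = -328679$
$G = 6400$ ($G = 80^{2} = 6400$)
$s + G = -328679 + 6400 = -322279$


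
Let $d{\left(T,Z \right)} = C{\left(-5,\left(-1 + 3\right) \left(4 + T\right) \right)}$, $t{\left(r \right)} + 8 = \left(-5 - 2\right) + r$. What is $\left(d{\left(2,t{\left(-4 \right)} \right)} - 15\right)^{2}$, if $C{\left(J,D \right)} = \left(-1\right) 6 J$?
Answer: $225$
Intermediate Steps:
$C{\left(J,D \right)} = - 6 J$
$t{\left(r \right)} = -15 + r$ ($t{\left(r \right)} = -8 + \left(\left(-5 - 2\right) + r\right) = -8 + \left(-7 + r\right) = -15 + r$)
$d{\left(T,Z \right)} = 30$ ($d{\left(T,Z \right)} = \left(-6\right) \left(-5\right) = 30$)
$\left(d{\left(2,t{\left(-4 \right)} \right)} - 15\right)^{2} = \left(30 - 15\right)^{2} = 15^{2} = 225$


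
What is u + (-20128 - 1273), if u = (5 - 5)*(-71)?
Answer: -21401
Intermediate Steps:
u = 0 (u = 0*(-71) = 0)
u + (-20128 - 1273) = 0 + (-20128 - 1273) = 0 - 21401 = -21401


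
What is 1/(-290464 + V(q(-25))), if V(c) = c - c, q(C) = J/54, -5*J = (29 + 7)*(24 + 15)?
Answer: -1/290464 ≈ -3.4428e-6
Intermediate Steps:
J = -1404/5 (J = -(29 + 7)*(24 + 15)/5 = -36*39/5 = -⅕*1404 = -1404/5 ≈ -280.80)
q(C) = -26/5 (q(C) = -1404/5/54 = -1404/5*1/54 = -26/5)
V(c) = 0
1/(-290464 + V(q(-25))) = 1/(-290464 + 0) = 1/(-290464) = -1/290464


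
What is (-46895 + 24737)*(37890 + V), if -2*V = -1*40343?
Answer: -1286526717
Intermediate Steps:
V = 40343/2 (V = -(-1)*40343/2 = -1/2*(-40343) = 40343/2 ≈ 20172.)
(-46895 + 24737)*(37890 + V) = (-46895 + 24737)*(37890 + 40343/2) = -22158*116123/2 = -1286526717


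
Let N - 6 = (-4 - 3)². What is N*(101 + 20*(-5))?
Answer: 55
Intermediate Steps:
N = 55 (N = 6 + (-4 - 3)² = 6 + (-7)² = 6 + 49 = 55)
N*(101 + 20*(-5)) = 55*(101 + 20*(-5)) = 55*(101 - 100) = 55*1 = 55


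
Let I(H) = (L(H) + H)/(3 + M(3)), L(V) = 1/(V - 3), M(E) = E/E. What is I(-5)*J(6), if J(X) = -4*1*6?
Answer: 123/4 ≈ 30.750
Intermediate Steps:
M(E) = 1
L(V) = 1/(-3 + V)
J(X) = -24 (J(X) = -4*6 = -24)
I(H) = H/4 + 1/(4*(-3 + H)) (I(H) = (1/(-3 + H) + H)/(3 + 1) = (H + 1/(-3 + H))/4 = (H + 1/(-3 + H))*(¼) = H/4 + 1/(4*(-3 + H)))
I(-5)*J(6) = ((1 - 5*(-3 - 5))/(4*(-3 - 5)))*(-24) = ((¼)*(1 - 5*(-8))/(-8))*(-24) = ((¼)*(-⅛)*(1 + 40))*(-24) = ((¼)*(-⅛)*41)*(-24) = -41/32*(-24) = 123/4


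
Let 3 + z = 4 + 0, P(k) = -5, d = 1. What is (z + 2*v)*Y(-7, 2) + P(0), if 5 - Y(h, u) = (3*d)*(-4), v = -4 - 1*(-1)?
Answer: -90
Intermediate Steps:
v = -3 (v = -4 + 1 = -3)
z = 1 (z = -3 + (4 + 0) = -3 + 4 = 1)
Y(h, u) = 17 (Y(h, u) = 5 - 3*1*(-4) = 5 - 3*(-4) = 5 - 1*(-12) = 5 + 12 = 17)
(z + 2*v)*Y(-7, 2) + P(0) = (1 + 2*(-3))*17 - 5 = (1 - 6)*17 - 5 = -5*17 - 5 = -85 - 5 = -90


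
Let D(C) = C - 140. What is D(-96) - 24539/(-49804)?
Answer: -11729205/49804 ≈ -235.51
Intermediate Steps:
D(C) = -140 + C
D(-96) - 24539/(-49804) = (-140 - 96) - 24539/(-49804) = -236 - 24539*(-1/49804) = -236 + 24539/49804 = -11729205/49804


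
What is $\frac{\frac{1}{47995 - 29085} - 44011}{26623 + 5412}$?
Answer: $- \frac{832248009}{605781850} \approx -1.3738$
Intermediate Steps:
$\frac{\frac{1}{47995 - 29085} - 44011}{26623 + 5412} = \frac{\frac{1}{18910} - 44011}{32035} = \left(\frac{1}{18910} - 44011\right) \frac{1}{32035} = \left(- \frac{832248009}{18910}\right) \frac{1}{32035} = - \frac{832248009}{605781850}$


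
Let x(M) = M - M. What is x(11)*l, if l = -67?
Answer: 0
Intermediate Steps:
x(M) = 0
x(11)*l = 0*(-67) = 0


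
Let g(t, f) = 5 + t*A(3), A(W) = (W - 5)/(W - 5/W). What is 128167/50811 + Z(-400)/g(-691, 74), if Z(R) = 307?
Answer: 298169815/105839313 ≈ 2.8172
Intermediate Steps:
A(W) = (-5 + W)/(W - 5/W)
g(t, f) = 5 - 3*t/2 (g(t, f) = 5 + t*(3*(-5 + 3)/(-5 + 3²)) = 5 + t*(3*(-2)/(-5 + 9)) = 5 + t*(3*(-2)/4) = 5 + t*(3*(¼)*(-2)) = 5 + t*(-3/2) = 5 - 3*t/2)
128167/50811 + Z(-400)/g(-691, 74) = 128167/50811 + 307/(5 - 3/2*(-691)) = 128167*(1/50811) + 307/(5 + 2073/2) = 128167/50811 + 307/(2083/2) = 128167/50811 + 307*(2/2083) = 128167/50811 + 614/2083 = 298169815/105839313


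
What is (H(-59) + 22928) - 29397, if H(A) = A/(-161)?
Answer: -1041450/161 ≈ -6468.6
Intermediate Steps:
H(A) = -A/161 (H(A) = A*(-1/161) = -A/161)
(H(-59) + 22928) - 29397 = (-1/161*(-59) + 22928) - 29397 = (59/161 + 22928) - 29397 = 3691467/161 - 29397 = -1041450/161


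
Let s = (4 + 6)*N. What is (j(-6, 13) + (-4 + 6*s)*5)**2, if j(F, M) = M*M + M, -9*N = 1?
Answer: 148996/9 ≈ 16555.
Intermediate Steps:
N = -1/9 (N = -1/9*1 = -1/9 ≈ -0.11111)
s = -10/9 (s = (4 + 6)*(-1/9) = 10*(-1/9) = -10/9 ≈ -1.1111)
j(F, M) = M + M**2 (j(F, M) = M**2 + M = M + M**2)
(j(-6, 13) + (-4 + 6*s)*5)**2 = (13*(1 + 13) + (-4 + 6*(-10/9))*5)**2 = (13*14 + (-4 - 20/3)*5)**2 = (182 - 32/3*5)**2 = (182 - 160/3)**2 = (386/3)**2 = 148996/9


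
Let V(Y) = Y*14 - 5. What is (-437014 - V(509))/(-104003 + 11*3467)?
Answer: 444135/65866 ≈ 6.7430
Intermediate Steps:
V(Y) = -5 + 14*Y (V(Y) = 14*Y - 5 = -5 + 14*Y)
(-437014 - V(509))/(-104003 + 11*3467) = (-437014 - (-5 + 14*509))/(-104003 + 11*3467) = (-437014 - (-5 + 7126))/(-104003 + 38137) = (-437014 - 1*7121)/(-65866) = (-437014 - 7121)*(-1/65866) = -444135*(-1/65866) = 444135/65866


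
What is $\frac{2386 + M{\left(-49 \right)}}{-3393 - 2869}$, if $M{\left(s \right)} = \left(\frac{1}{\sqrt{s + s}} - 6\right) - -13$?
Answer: $- \frac{2393}{6262} + \frac{i \sqrt{2}}{87668} \approx -0.38215 + 1.6131 \cdot 10^{-5} i$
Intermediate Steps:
$M{\left(s \right)} = 7 + \frac{\sqrt{2}}{2 \sqrt{s}}$ ($M{\left(s \right)} = \left(\frac{1}{\sqrt{2 s}} - 6\right) + 13 = \left(\frac{1}{\sqrt{2} \sqrt{s}} - 6\right) + 13 = \left(\frac{\sqrt{2}}{2 \sqrt{s}} - 6\right) + 13 = \left(-6 + \frac{\sqrt{2}}{2 \sqrt{s}}\right) + 13 = 7 + \frac{\sqrt{2}}{2 \sqrt{s}}$)
$\frac{2386 + M{\left(-49 \right)}}{-3393 - 2869} = \frac{2386 + \left(7 + \frac{\sqrt{2}}{2 \cdot 7 i}\right)}{-3393 - 2869} = \frac{2386 + \left(7 + \frac{\sqrt{2} \left(- \frac{i}{7}\right)}{2}\right)}{-6262} = \left(2386 + \left(7 - \frac{i \sqrt{2}}{14}\right)\right) \left(- \frac{1}{6262}\right) = \left(2393 - \frac{i \sqrt{2}}{14}\right) \left(- \frac{1}{6262}\right) = - \frac{2393}{6262} + \frac{i \sqrt{2}}{87668}$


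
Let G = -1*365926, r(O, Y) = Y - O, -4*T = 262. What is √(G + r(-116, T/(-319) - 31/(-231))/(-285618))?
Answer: I*√148847608885191715002119/637784994 ≈ 604.92*I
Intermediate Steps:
T = -131/2 (T = -¼*262 = -131/2 ≈ -65.500)
G = -365926
√(G + r(-116, T/(-319) - 31/(-231))/(-285618)) = √(-365926 + ((-131/2/(-319) - 31/(-231)) - 1*(-116))/(-285618)) = √(-365926 + ((-131/2*(-1/319) - 31*(-1/231)) + 116)*(-1/285618)) = √(-365926 + ((131/638 + 31/231) + 116)*(-1/285618)) = √(-365926 + (4549/13398 + 116)*(-1/285618)) = √(-365926 + (1558717/13398)*(-1/285618)) = √(-365926 - 1558717/3826709964) = √(-1400292671845381/3826709964) = I*√148847608885191715002119/637784994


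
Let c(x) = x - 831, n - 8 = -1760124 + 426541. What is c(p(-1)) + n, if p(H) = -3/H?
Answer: -1334403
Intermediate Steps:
n = -1333575 (n = 8 + (-1760124 + 426541) = 8 - 1333583 = -1333575)
c(x) = -831 + x
c(p(-1)) + n = (-831 - 3/(-1)) - 1333575 = (-831 - 3*(-1)) - 1333575 = (-831 + 3) - 1333575 = -828 - 1333575 = -1334403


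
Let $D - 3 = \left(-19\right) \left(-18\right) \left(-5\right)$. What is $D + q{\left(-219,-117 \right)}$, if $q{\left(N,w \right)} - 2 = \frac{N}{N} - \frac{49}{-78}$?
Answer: $- \frac{132863}{78} \approx -1703.4$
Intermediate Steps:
$q{\left(N,w \right)} = \frac{283}{78}$ ($q{\left(N,w \right)} = 2 + \left(\frac{N}{N} - \frac{49}{-78}\right) = 2 + \left(1 - - \frac{49}{78}\right) = 2 + \left(1 + \frac{49}{78}\right) = 2 + \frac{127}{78} = \frac{283}{78}$)
$D = -1707$ ($D = 3 + \left(-19\right) \left(-18\right) \left(-5\right) = 3 + 342 \left(-5\right) = 3 - 1710 = -1707$)
$D + q{\left(-219,-117 \right)} = -1707 + \frac{283}{78} = - \frac{132863}{78}$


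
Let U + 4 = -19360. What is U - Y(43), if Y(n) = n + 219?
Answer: -19626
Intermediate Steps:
U = -19364 (U = -4 - 19360 = -19364)
Y(n) = 219 + n
U - Y(43) = -19364 - (219 + 43) = -19364 - 1*262 = -19364 - 262 = -19626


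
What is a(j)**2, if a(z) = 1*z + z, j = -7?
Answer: 196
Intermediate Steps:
a(z) = 2*z (a(z) = z + z = 2*z)
a(j)**2 = (2*(-7))**2 = (-14)**2 = 196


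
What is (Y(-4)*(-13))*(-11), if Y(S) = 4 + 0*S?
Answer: 572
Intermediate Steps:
Y(S) = 4 (Y(S) = 4 + 0 = 4)
(Y(-4)*(-13))*(-11) = (4*(-13))*(-11) = -52*(-11) = 572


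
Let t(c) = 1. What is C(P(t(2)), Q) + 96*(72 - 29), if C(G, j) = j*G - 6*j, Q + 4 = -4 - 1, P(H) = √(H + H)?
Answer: 4182 - 9*√2 ≈ 4169.3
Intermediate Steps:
P(H) = √2*√H (P(H) = √(2*H) = √2*√H)
Q = -9 (Q = -4 + (-4 - 1) = -4 - 5 = -9)
C(G, j) = -6*j + G*j (C(G, j) = G*j - 6*j = -6*j + G*j)
C(P(t(2)), Q) + 96*(72 - 29) = -9*(-6 + √2*√1) + 96*(72 - 29) = -9*(-6 + √2*1) + 96*43 = -9*(-6 + √2) + 4128 = (54 - 9*√2) + 4128 = 4182 - 9*√2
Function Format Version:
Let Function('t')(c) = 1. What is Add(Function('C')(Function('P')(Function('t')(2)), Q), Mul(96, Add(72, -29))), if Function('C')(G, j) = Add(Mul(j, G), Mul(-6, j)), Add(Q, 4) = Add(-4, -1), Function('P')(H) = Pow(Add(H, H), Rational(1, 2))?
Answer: Add(4182, Mul(-9, Pow(2, Rational(1, 2)))) ≈ 4169.3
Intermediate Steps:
Function('P')(H) = Mul(Pow(2, Rational(1, 2)), Pow(H, Rational(1, 2))) (Function('P')(H) = Pow(Mul(2, H), Rational(1, 2)) = Mul(Pow(2, Rational(1, 2)), Pow(H, Rational(1, 2))))
Q = -9 (Q = Add(-4, Add(-4, -1)) = Add(-4, -5) = -9)
Function('C')(G, j) = Add(Mul(-6, j), Mul(G, j)) (Function('C')(G, j) = Add(Mul(G, j), Mul(-6, j)) = Add(Mul(-6, j), Mul(G, j)))
Add(Function('C')(Function('P')(Function('t')(2)), Q), Mul(96, Add(72, -29))) = Add(Mul(-9, Add(-6, Mul(Pow(2, Rational(1, 2)), Pow(1, Rational(1, 2))))), Mul(96, Add(72, -29))) = Add(Mul(-9, Add(-6, Mul(Pow(2, Rational(1, 2)), 1))), Mul(96, 43)) = Add(Mul(-9, Add(-6, Pow(2, Rational(1, 2)))), 4128) = Add(Add(54, Mul(-9, Pow(2, Rational(1, 2)))), 4128) = Add(4182, Mul(-9, Pow(2, Rational(1, 2))))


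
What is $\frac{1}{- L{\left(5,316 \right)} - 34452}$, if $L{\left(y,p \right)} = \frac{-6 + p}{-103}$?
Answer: $- \frac{103}{3548246} \approx -2.9028 \cdot 10^{-5}$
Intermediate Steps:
$L{\left(y,p \right)} = \frac{6}{103} - \frac{p}{103}$ ($L{\left(y,p \right)} = \left(-6 + p\right) \left(- \frac{1}{103}\right) = \frac{6}{103} - \frac{p}{103}$)
$\frac{1}{- L{\left(5,316 \right)} - 34452} = \frac{1}{- (\frac{6}{103} - \frac{316}{103}) - 34452} = \frac{1}{\left(-1\right) \left(- \frac{310}{103}\right) - 34452} = \frac{1}{\frac{310}{103} - 34452} = \frac{1}{- \frac{3548246}{103}} = - \frac{103}{3548246}$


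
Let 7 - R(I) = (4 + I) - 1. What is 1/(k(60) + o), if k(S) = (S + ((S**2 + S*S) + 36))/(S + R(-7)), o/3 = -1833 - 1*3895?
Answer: -71/1212768 ≈ -5.8544e-5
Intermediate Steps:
R(I) = 4 - I (R(I) = 7 - ((4 + I) - 1) = 7 - (3 + I) = 7 + (-3 - I) = 4 - I)
o = -17184 (o = 3*(-1833 - 1*3895) = 3*(-1833 - 3895) = 3*(-5728) = -17184)
k(S) = (36 + S + 2*S**2)/(11 + S) (k(S) = (S + ((S**2 + S*S) + 36))/(S + (4 - 1*(-7))) = (S + ((S**2 + S**2) + 36))/(S + (4 + 7)) = (S + (2*S**2 + 36))/(S + 11) = (S + (36 + 2*S**2))/(11 + S) = (36 + S + 2*S**2)/(11 + S))
1/(k(60) + o) = 1/((36 + 60 + 2*60**2)/(11 + 60) - 17184) = 1/((36 + 60 + 2*3600)/71 - 17184) = 1/((36 + 60 + 7200)/71 - 17184) = 1/((1/71)*7296 - 17184) = 1/(7296/71 - 17184) = 1/(-1212768/71) = -71/1212768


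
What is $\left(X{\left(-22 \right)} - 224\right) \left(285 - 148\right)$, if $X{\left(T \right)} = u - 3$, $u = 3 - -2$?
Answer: $-30414$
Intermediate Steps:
$u = 5$ ($u = 3 + 2 = 5$)
$X{\left(T \right)} = 2$ ($X{\left(T \right)} = 5 - 3 = 2$)
$\left(X{\left(-22 \right)} - 224\right) \left(285 - 148\right) = \left(2 - 224\right) \left(285 - 148\right) = \left(-222\right) 137 = -30414$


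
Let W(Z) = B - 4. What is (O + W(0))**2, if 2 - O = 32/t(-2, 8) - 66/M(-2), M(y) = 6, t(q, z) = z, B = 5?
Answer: 100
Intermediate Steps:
O = 9 (O = 2 - (32/8 - 66/6) = 2 - (32*(1/8) - 66*1/6) = 2 - (4 - 11) = 2 - 1*(-7) = 2 + 7 = 9)
W(Z) = 1 (W(Z) = 5 - 4 = 1)
(O + W(0))**2 = (9 + 1)**2 = 10**2 = 100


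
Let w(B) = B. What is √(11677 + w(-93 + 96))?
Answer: 4*√730 ≈ 108.07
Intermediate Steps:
√(11677 + w(-93 + 96)) = √(11677 + (-93 + 96)) = √(11677 + 3) = √11680 = 4*√730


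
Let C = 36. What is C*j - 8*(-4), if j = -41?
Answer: -1444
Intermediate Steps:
C*j - 8*(-4) = 36*(-41) - 8*(-4) = -1476 + 32 = -1444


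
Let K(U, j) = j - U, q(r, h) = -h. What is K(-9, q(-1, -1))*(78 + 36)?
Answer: 1140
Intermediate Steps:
K(-9, q(-1, -1))*(78 + 36) = (-1*(-1) - 1*(-9))*(78 + 36) = (1 + 9)*114 = 10*114 = 1140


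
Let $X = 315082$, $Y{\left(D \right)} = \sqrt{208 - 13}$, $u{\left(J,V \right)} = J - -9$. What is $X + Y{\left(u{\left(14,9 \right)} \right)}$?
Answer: $315082 + \sqrt{195} \approx 3.151 \cdot 10^{5}$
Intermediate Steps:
$u{\left(J,V \right)} = 9 + J$ ($u{\left(J,V \right)} = J + 9 = 9 + J$)
$Y{\left(D \right)} = \sqrt{195}$
$X + Y{\left(u{\left(14,9 \right)} \right)} = 315082 + \sqrt{195}$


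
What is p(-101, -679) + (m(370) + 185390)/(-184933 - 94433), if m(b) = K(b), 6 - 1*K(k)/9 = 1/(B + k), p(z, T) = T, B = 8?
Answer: -7974748235/11733372 ≈ -679.66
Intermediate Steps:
K(k) = 54 - 9/(8 + k)
m(b) = 9*(47 + 6*b)/(8 + b)
p(-101, -679) + (m(370) + 185390)/(-184933 - 94433) = -679 + (9*(47 + 6*370)/(8 + 370) + 185390)/(-184933 - 94433) = -679 + (9*(47 + 2220)/378 + 185390)/(-279366) = -679 + (9*(1/378)*2267 + 185390)*(-1/279366) = -679 + (2267/42 + 185390)*(-1/279366) = -679 + (7788647/42)*(-1/279366) = -679 - 7788647/11733372 = -7974748235/11733372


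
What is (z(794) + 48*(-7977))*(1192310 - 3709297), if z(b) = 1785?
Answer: 959251432557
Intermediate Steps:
(z(794) + 48*(-7977))*(1192310 - 3709297) = (1785 + 48*(-7977))*(1192310 - 3709297) = (1785 - 382896)*(-2516987) = -381111*(-2516987) = 959251432557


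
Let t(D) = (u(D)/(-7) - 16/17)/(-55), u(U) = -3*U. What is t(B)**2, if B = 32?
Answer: 92416/1713481 ≈ 0.053935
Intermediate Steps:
t(D) = 16/935 - 3*D/385 (t(D) = (-3*D/(-7) - 16/17)/(-55) = (-3*D*(-1/7) - 16*1/17)*(-1/55) = (3*D/7 - 16/17)*(-1/55) = (-16/17 + 3*D/7)*(-1/55) = 16/935 - 3*D/385)
t(B)**2 = (16/935 - 3/385*32)**2 = (16/935 - 96/385)**2 = (-304/1309)**2 = 92416/1713481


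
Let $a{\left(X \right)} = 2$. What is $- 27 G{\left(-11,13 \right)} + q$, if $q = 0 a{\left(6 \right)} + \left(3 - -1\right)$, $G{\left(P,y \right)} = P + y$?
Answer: $-50$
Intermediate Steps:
$q = 4$ ($q = 0 \cdot 2 + \left(3 - -1\right) = 0 + \left(3 + 1\right) = 0 + 4 = 4$)
$- 27 G{\left(-11,13 \right)} + q = - 27 \left(-11 + 13\right) + 4 = \left(-27\right) 2 + 4 = -54 + 4 = -50$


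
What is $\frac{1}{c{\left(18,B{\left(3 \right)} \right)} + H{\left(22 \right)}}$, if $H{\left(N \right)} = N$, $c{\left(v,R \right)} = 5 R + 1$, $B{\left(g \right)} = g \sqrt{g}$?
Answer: $- \frac{23}{146} + \frac{15 \sqrt{3}}{146} \approx 0.020416$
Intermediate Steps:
$B{\left(g \right)} = g^{\frac{3}{2}}$
$c{\left(v,R \right)} = 1 + 5 R$
$\frac{1}{c{\left(18,B{\left(3 \right)} \right)} + H{\left(22 \right)}} = \frac{1}{\left(1 + 5 \cdot 3^{\frac{3}{2}}\right) + 22} = \frac{1}{\left(1 + 5 \cdot 3 \sqrt{3}\right) + 22} = \frac{1}{\left(1 + 15 \sqrt{3}\right) + 22} = \frac{1}{23 + 15 \sqrt{3}}$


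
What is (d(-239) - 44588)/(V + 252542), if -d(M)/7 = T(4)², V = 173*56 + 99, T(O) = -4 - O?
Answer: -15012/87443 ≈ -0.17168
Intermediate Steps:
V = 9787 (V = 9688 + 99 = 9787)
d(M) = -448 (d(M) = -7*(-4 - 1*4)² = -7*(-4 - 4)² = -7*(-8)² = -7*64 = -448)
(d(-239) - 44588)/(V + 252542) = (-448 - 44588)/(9787 + 252542) = -45036/262329 = -45036*1/262329 = -15012/87443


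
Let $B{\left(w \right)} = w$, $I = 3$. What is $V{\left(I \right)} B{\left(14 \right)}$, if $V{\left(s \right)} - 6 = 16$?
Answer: $308$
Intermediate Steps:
$V{\left(s \right)} = 22$ ($V{\left(s \right)} = 6 + 16 = 22$)
$V{\left(I \right)} B{\left(14 \right)} = 22 \cdot 14 = 308$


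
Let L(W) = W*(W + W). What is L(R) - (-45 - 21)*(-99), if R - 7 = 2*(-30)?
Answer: -916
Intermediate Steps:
R = -53 (R = 7 + 2*(-30) = 7 - 60 = -53)
L(W) = 2*W² (L(W) = W*(2*W) = 2*W²)
L(R) - (-45 - 21)*(-99) = 2*(-53)² - (-45 - 21)*(-99) = 2*2809 - (-66)*(-99) = 5618 - 1*6534 = 5618 - 6534 = -916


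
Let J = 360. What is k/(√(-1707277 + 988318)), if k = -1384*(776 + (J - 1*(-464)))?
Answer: 2214400*I*√718959/718959 ≈ 2611.6*I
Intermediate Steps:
k = -2214400 (k = -1384*(776 + (360 - 1*(-464))) = -1384*(776 + (360 + 464)) = -1384*(776 + 824) = -1384*1600 = -2214400)
k/(√(-1707277 + 988318)) = -2214400/√(-1707277 + 988318) = -2214400*(-I*√718959/718959) = -(-2214400)*I*√718959/718959 = 2214400*I*√718959/718959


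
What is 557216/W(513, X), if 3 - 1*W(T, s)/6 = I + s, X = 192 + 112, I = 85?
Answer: -139304/579 ≈ -240.59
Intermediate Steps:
X = 304
W(T, s) = -492 - 6*s (W(T, s) = 18 - 6*(85 + s) = 18 + (-510 - 6*s) = -492 - 6*s)
557216/W(513, X) = 557216/(-492 - 6*304) = 557216/(-492 - 1824) = 557216/(-2316) = 557216*(-1/2316) = -139304/579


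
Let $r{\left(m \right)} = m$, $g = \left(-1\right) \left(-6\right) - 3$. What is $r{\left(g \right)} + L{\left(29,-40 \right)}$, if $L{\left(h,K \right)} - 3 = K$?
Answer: $-34$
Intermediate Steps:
$L{\left(h,K \right)} = 3 + K$
$g = 3$ ($g = 6 - 3 = 3$)
$r{\left(g \right)} + L{\left(29,-40 \right)} = 3 + \left(3 - 40\right) = 3 - 37 = -34$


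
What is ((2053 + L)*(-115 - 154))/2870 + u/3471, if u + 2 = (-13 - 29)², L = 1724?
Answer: -3521524183/9961770 ≈ -353.50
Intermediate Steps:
u = 1762 (u = -2 + (-13 - 29)² = -2 + (-42)² = -2 + 1764 = 1762)
((2053 + L)*(-115 - 154))/2870 + u/3471 = ((2053 + 1724)*(-115 - 154))/2870 + 1762/3471 = (3777*(-269))*(1/2870) + 1762*(1/3471) = -1016013*1/2870 + 1762/3471 = -1016013/2870 + 1762/3471 = -3521524183/9961770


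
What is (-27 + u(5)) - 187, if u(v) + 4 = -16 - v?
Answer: -239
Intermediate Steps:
u(v) = -20 - v (u(v) = -4 + (-16 - v) = -20 - v)
(-27 + u(5)) - 187 = (-27 + (-20 - 1*5)) - 187 = (-27 + (-20 - 5)) - 187 = (-27 - 25) - 187 = -52 - 187 = -239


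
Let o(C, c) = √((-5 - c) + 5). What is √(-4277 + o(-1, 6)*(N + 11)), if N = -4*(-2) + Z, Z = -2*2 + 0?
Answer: √(-4277 + 15*I*√6) ≈ 0.2809 + 65.399*I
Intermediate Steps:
Z = -4 (Z = -4 + 0 = -4)
N = 4 (N = -4*(-2) - 4 = 8 - 4 = 4)
o(C, c) = √(-c)
√(-4277 + o(-1, 6)*(N + 11)) = √(-4277 + √(-1*6)*(4 + 11)) = √(-4277 + √(-6)*15) = √(-4277 + (I*√6)*15) = √(-4277 + 15*I*√6)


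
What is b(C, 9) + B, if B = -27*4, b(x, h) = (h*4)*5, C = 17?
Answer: 72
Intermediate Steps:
b(x, h) = 20*h (b(x, h) = (4*h)*5 = 20*h)
B = -108
b(C, 9) + B = 20*9 - 108 = 180 - 108 = 72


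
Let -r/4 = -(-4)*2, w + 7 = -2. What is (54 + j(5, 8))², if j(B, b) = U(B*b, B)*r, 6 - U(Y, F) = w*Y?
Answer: 135908964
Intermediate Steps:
w = -9 (w = -7 - 2 = -9)
U(Y, F) = 6 + 9*Y (U(Y, F) = 6 - (-9)*Y = 6 + 9*Y)
r = -32 (r = -(-4)*(-4*2) = -(-4)*(-8) = -4*8 = -32)
j(B, b) = -192 - 288*B*b (j(B, b) = (6 + 9*(B*b))*(-32) = (6 + 9*B*b)*(-32) = -192 - 288*B*b)
(54 + j(5, 8))² = (54 + (-192 - 288*5*8))² = (54 + (-192 - 11520))² = (54 - 11712)² = (-11658)² = 135908964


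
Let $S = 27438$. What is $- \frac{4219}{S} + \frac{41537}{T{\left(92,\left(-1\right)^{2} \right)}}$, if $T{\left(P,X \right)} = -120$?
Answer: $- \frac{190033081}{548760} \approx -346.3$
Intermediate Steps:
$- \frac{4219}{S} + \frac{41537}{T{\left(92,\left(-1\right)^{2} \right)}} = - \frac{4219}{27438} + \frac{41537}{-120} = \left(-4219\right) \frac{1}{27438} + 41537 \left(- \frac{1}{120}\right) = - \frac{4219}{27438} - \frac{41537}{120} = - \frac{190033081}{548760}$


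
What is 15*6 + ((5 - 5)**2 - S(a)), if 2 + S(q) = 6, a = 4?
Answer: 86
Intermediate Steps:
S(q) = 4 (S(q) = -2 + 6 = 4)
15*6 + ((5 - 5)**2 - S(a)) = 15*6 + ((5 - 5)**2 - 1*4) = 90 + (0**2 - 4) = 90 + (0 - 4) = 90 - 4 = 86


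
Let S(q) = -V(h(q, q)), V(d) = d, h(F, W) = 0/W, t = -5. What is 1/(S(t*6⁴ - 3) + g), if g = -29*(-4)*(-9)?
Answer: -1/1044 ≈ -0.00095785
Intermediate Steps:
h(F, W) = 0
S(q) = 0 (S(q) = -1*0 = 0)
g = -1044 (g = 116*(-9) = -1044)
1/(S(t*6⁴ - 3) + g) = 1/(0 - 1044) = 1/(-1044) = -1/1044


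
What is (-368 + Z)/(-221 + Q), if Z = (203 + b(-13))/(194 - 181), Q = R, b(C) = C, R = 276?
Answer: -4594/715 ≈ -6.4252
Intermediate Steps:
Q = 276
Z = 190/13 (Z = (203 - 13)/(194 - 181) = 190/13 ≈ 14.615)
(-368 + Z)/(-221 + Q) = (-368 + 190/13)/(-221 + 276) = -4594/13/55 = -4594/13*1/55 = -4594/715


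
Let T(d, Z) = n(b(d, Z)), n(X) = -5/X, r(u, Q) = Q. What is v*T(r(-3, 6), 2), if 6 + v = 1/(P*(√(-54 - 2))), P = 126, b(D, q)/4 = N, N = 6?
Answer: 5/4 + 5*I*√14/84672 ≈ 1.25 + 0.00022095*I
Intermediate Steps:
b(D, q) = 24 (b(D, q) = 4*6 = 24)
T(d, Z) = -5/24
v = -6 - I*√14/3528 (v = -6 + 1/(126*(√(-54 - 2))) = -6 + 1/(126*(√(-56))) = -6 + 1/(126*((2*I*√14))) = -6 + (-I*√14/28)/126 = -6 - I*√14/3528 ≈ -6.0 - 0.0010606*I)
v*T(r(-3, 6), 2) = (-6 - I*√14/3528)*(-5/24) = 5/4 + 5*I*√14/84672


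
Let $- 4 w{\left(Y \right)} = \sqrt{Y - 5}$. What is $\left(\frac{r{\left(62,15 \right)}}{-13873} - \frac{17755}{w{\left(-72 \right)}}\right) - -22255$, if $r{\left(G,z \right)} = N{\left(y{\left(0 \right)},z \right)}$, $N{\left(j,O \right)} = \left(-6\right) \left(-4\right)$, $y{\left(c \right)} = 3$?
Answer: $\frac{308743591}{13873} - \frac{71020 i \sqrt{77}}{77} \approx 22255.0 - 8093.5 i$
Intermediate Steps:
$N{\left(j,O \right)} = 24$
$r{\left(G,z \right)} = 24$
$w{\left(Y \right)} = - \frac{\sqrt{-5 + Y}}{4}$ ($w{\left(Y \right)} = - \frac{\sqrt{Y - 5}}{4} = - \frac{\sqrt{-5 + Y}}{4}$)
$\left(\frac{r{\left(62,15 \right)}}{-13873} - \frac{17755}{w{\left(-72 \right)}}\right) - -22255 = \left(\frac{24}{-13873} - \frac{17755}{\left(- \frac{1}{4}\right) \sqrt{-5 - 72}}\right) - -22255 = \left(24 \left(- \frac{1}{13873}\right) - \frac{17755}{\left(- \frac{1}{4}\right) \sqrt{-77}}\right) + 22255 = \left(- \frac{24}{13873} - \frac{17755}{\left(- \frac{1}{4}\right) i \sqrt{77}}\right) + 22255 = \left(- \frac{24}{13873} - 17755 \frac{4 i \sqrt{77}}{77}\right) + 22255 = \left(- \frac{24}{13873} - \frac{71020 i \sqrt{77}}{77}\right) + 22255 = \frac{308743591}{13873} - \frac{71020 i \sqrt{77}}{77}$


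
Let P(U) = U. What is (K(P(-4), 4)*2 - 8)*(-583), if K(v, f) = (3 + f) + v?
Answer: 1166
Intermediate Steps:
K(v, f) = 3 + f + v
(K(P(-4), 4)*2 - 8)*(-583) = ((3 + 4 - 4)*2 - 8)*(-583) = (3*2 - 8)*(-583) = (6 - 8)*(-583) = -2*(-583) = 1166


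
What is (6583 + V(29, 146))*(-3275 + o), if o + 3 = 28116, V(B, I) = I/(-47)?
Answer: 7681275690/47 ≈ 1.6343e+8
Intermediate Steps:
V(B, I) = -I/47 (V(B, I) = I*(-1/47) = -I/47)
o = 28113 (o = -3 + 28116 = 28113)
(6583 + V(29, 146))*(-3275 + o) = (6583 - 1/47*146)*(-3275 + 28113) = (6583 - 146/47)*24838 = (309255/47)*24838 = 7681275690/47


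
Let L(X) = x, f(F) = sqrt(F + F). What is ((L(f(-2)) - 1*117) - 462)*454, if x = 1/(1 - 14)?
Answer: -3417712/13 ≈ -2.6290e+5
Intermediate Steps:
f(F) = sqrt(2)*sqrt(F) (f(F) = sqrt(2*F) = sqrt(2)*sqrt(F))
x = -1/13 (x = 1/(-13) = -1/13 ≈ -0.076923)
L(X) = -1/13
((L(f(-2)) - 1*117) - 462)*454 = ((-1/13 - 1*117) - 462)*454 = ((-1/13 - 117) - 462)*454 = (-1522/13 - 462)*454 = -7528/13*454 = -3417712/13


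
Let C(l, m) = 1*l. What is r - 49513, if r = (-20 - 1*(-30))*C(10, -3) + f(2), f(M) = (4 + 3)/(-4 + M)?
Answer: -98833/2 ≈ -49417.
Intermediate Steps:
f(M) = 7/(-4 + M)
C(l, m) = l
r = 193/2 (r = (-20 - 1*(-30))*10 + 7/(-4 + 2) = (-20 + 30)*10 + 7/(-2) = 10*10 + 7*(-1/2) = 100 - 7/2 = 193/2 ≈ 96.500)
r - 49513 = 193/2 - 49513 = -98833/2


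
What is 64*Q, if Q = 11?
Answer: 704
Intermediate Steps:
64*Q = 64*11 = 704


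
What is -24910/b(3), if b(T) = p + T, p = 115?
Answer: -12455/59 ≈ -211.10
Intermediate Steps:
b(T) = 115 + T
-24910/b(3) = -24910/(115 + 3) = -24910/118 = -24910*1/118 = -12455/59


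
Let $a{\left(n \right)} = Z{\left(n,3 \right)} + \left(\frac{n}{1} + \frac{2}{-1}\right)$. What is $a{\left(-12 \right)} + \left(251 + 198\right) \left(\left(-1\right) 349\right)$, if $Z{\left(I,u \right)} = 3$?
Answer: $-156712$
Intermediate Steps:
$a{\left(n \right)} = 1 + n$ ($a{\left(n \right)} = 3 + \left(\frac{n}{1} + \frac{2}{-1}\right) = 3 + \left(n 1 + 2 \left(-1\right)\right) = 3 + \left(n - 2\right) = 3 + \left(-2 + n\right) = 1 + n$)
$a{\left(-12 \right)} + \left(251 + 198\right) \left(\left(-1\right) 349\right) = \left(1 - 12\right) + \left(251 + 198\right) \left(\left(-1\right) 349\right) = -11 + 449 \left(-349\right) = -11 - 156701 = -156712$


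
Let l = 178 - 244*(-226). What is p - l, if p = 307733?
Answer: 252411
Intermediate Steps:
l = 55322 (l = 178 + 55144 = 55322)
p - l = 307733 - 1*55322 = 307733 - 55322 = 252411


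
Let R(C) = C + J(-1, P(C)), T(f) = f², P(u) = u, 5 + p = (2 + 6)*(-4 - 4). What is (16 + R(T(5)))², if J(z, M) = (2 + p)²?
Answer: 20520900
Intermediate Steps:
p = -69 (p = -5 + (2 + 6)*(-4 - 4) = -5 + 8*(-8) = -5 - 64 = -69)
J(z, M) = 4489 (J(z, M) = (2 - 69)² = (-67)² = 4489)
R(C) = 4489 + C (R(C) = C + 4489 = 4489 + C)
(16 + R(T(5)))² = (16 + (4489 + 5²))² = (16 + (4489 + 25))² = (16 + 4514)² = 4530² = 20520900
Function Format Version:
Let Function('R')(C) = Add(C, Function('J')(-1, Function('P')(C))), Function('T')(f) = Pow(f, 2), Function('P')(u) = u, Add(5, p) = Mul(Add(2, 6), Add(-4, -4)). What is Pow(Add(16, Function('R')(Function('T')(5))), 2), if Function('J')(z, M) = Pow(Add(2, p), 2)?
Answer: 20520900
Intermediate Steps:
p = -69 (p = Add(-5, Mul(Add(2, 6), Add(-4, -4))) = Add(-5, Mul(8, -8)) = Add(-5, -64) = -69)
Function('J')(z, M) = 4489 (Function('J')(z, M) = Pow(Add(2, -69), 2) = Pow(-67, 2) = 4489)
Function('R')(C) = Add(4489, C) (Function('R')(C) = Add(C, 4489) = Add(4489, C))
Pow(Add(16, Function('R')(Function('T')(5))), 2) = Pow(Add(16, Add(4489, Pow(5, 2))), 2) = Pow(Add(16, Add(4489, 25)), 2) = Pow(Add(16, 4514), 2) = Pow(4530, 2) = 20520900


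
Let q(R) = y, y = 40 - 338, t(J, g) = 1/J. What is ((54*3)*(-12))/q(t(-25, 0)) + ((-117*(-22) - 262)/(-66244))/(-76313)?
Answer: 72260748854/11077007021 ≈ 6.5235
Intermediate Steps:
y = -298
q(R) = -298
((54*3)*(-12))/q(t(-25, 0)) + ((-117*(-22) - 262)/(-66244))/(-76313) = ((54*3)*(-12))/(-298) + ((-117*(-22) - 262)/(-66244))/(-76313) = (162*(-12))*(-1/298) + ((2574 - 262)*(-1/66244))*(-1/76313) = -1944*(-1/298) + (2312*(-1/66244))*(-1/76313) = 972/149 - 578/16561*(-1/76313) = 972/149 + 34/74342329 = 72260748854/11077007021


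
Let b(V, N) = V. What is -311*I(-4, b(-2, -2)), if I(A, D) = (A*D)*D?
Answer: 4976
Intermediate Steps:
I(A, D) = A*D²
-311*I(-4, b(-2, -2)) = -(-1244)*(-2)² = -(-1244)*4 = -311*(-16) = 4976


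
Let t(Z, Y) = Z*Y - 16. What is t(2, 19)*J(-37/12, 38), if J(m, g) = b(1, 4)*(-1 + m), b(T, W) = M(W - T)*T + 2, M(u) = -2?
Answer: 0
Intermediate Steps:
b(T, W) = 2 - 2*T (b(T, W) = -2*T + 2 = 2 - 2*T)
J(m, g) = 0 (J(m, g) = (2 - 2*1)*(-1 + m) = (2 - 2)*(-1 + m) = 0*(-1 + m) = 0)
t(Z, Y) = -16 + Y*Z (t(Z, Y) = Y*Z - 16 = -16 + Y*Z)
t(2, 19)*J(-37/12, 38) = (-16 + 19*2)*0 = (-16 + 38)*0 = 22*0 = 0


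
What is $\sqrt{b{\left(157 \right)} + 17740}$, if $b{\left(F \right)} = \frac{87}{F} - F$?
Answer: $\frac{\sqrt{433417026}}{157} \approx 132.6$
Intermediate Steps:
$b{\left(F \right)} = - F + \frac{87}{F}$
$\sqrt{b{\left(157 \right)} + 17740} = \sqrt{\left(\left(-1\right) 157 + \frac{87}{157}\right) + 17740} = \sqrt{\left(-157 + 87 \cdot \frac{1}{157}\right) + 17740} = \sqrt{\left(-157 + \frac{87}{157}\right) + 17740} = \sqrt{- \frac{24562}{157} + 17740} = \sqrt{\frac{2760618}{157}} = \frac{\sqrt{433417026}}{157}$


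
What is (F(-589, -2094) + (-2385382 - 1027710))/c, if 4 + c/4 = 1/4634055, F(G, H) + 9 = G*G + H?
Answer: 7109275235535/37072438 ≈ 1.9177e+5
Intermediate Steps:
F(G, H) = -9 + H + G**2 (F(G, H) = -9 + (G*G + H) = -9 + (G**2 + H) = -9 + (H + G**2) = -9 + H + G**2)
c = -74144876/4634055 (c = -16 + 4/4634055 = -74144876/4634055 ≈ -16.000)
(F(-589, -2094) + (-2385382 - 1027710))/c = ((-9 - 2094 + (-589)**2) + (-2385382 - 1027710))/(-74144876/4634055) = ((-9 - 2094 + 346921) - 3413092)*(-4634055/74144876) = (344818 - 3413092)*(-4634055/74144876) = -3068274*(-4634055/74144876) = 7109275235535/37072438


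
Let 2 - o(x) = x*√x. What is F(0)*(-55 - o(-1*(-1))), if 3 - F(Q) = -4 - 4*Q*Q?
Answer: -392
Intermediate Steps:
F(Q) = 7 + 4*Q² (F(Q) = 3 - (-4 - 4*Q*Q) = 3 - (-4 - 4*Q²) = 3 + (4 + 4*Q²) = 7 + 4*Q²)
o(x) = 2 - x^(3/2) (o(x) = 2 - x*√x = 2 - x^(3/2))
F(0)*(-55 - o(-1*(-1))) = (7 + 4*0²)*(-55 - (2 - (-1*(-1))^(3/2))) = (7 + 4*0)*(-55 - (2 - 1^(3/2))) = (7 + 0)*(-55 - (2 - 1*1)) = 7*(-55 - (2 - 1)) = 7*(-55 - 1*1) = 7*(-55 - 1) = 7*(-56) = -392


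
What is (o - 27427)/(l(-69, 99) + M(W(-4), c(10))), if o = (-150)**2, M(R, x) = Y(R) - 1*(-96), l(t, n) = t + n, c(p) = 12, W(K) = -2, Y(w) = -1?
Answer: -4927/125 ≈ -39.416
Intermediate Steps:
l(t, n) = n + t
M(R, x) = 95 (M(R, x) = -1 - 1*(-96) = -1 + 96 = 95)
o = 22500
(o - 27427)/(l(-69, 99) + M(W(-4), c(10))) = (22500 - 27427)/((99 - 69) + 95) = -4927/(30 + 95) = -4927/125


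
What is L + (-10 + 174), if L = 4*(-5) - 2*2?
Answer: 140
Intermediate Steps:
L = -24 (L = -20 - 4 = -24)
L + (-10 + 174) = -24 + (-10 + 174) = -24 + 164 = 140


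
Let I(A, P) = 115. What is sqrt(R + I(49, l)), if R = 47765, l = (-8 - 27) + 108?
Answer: 6*sqrt(1330) ≈ 218.81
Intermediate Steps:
l = 73 (l = -35 + 108 = 73)
sqrt(R + I(49, l)) = sqrt(47765 + 115) = sqrt(47880) = 6*sqrt(1330)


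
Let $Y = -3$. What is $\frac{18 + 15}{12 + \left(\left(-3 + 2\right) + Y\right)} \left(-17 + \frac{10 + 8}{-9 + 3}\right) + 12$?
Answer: $- \frac{141}{2} \approx -70.5$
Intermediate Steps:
$\frac{18 + 15}{12 + \left(\left(-3 + 2\right) + Y\right)} \left(-17 + \frac{10 + 8}{-9 + 3}\right) + 12 = \frac{18 + 15}{12 + \left(\left(-3 + 2\right) - 3\right)} \left(-17 + \frac{10 + 8}{-9 + 3}\right) + 12 = \frac{33}{12 - 4} \left(-17 + \frac{18}{-6}\right) + 12 = \frac{33}{12 - 4} \left(-17 + 18 \left(- \frac{1}{6}\right)\right) + 12 = \frac{33}{8} \left(-17 - 3\right) + 12 = 33 \cdot \frac{1}{8} \left(-20\right) + 12 = \frac{33}{8} \left(-20\right) + 12 = - \frac{165}{2} + 12 = - \frac{141}{2}$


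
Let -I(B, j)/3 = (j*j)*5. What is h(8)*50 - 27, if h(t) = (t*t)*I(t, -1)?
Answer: -48027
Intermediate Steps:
I(B, j) = -15*j² (I(B, j) = -3*j*j*5 = -3*j²*5 = -15*j²)
h(t) = -15*t² (h(t) = (t*t)*(-15*(-1)²) = t²*(-15*1) = t²*(-15) = -15*t²)
h(8)*50 - 27 = -15*8²*50 - 27 = -15*64*50 - 27 = -960*50 - 27 = -48000 - 27 = -48027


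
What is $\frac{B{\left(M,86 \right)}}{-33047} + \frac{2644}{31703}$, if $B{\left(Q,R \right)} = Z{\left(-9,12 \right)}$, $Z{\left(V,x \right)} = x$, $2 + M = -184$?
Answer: $\frac{12427976}{149669863} \approx 0.083036$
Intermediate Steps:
$M = -186$ ($M = -2 - 184 = -186$)
$B{\left(Q,R \right)} = 12$
$\frac{B{\left(M,86 \right)}}{-33047} + \frac{2644}{31703} = \frac{12}{-33047} + \frac{2644}{31703} = 12 \left(- \frac{1}{33047}\right) + 2644 \cdot \frac{1}{31703} = - \frac{12}{33047} + \frac{2644}{31703} = \frac{12427976}{149669863}$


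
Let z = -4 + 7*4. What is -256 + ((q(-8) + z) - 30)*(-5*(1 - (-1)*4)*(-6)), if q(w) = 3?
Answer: -706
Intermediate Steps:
z = 24 (z = -4 + 28 = 24)
-256 + ((q(-8) + z) - 30)*(-5*(1 - (-1)*4)*(-6)) = -256 + ((3 + 24) - 30)*(-5*(1 - (-1)*4)*(-6)) = -256 + (27 - 30)*(-5*(1 - 1*(-4))*(-6)) = -256 - 3*(-5*(1 + 4))*(-6) = -256 - 3*(-5*5)*(-6) = -256 - (-75)*(-6) = -256 - 3*150 = -256 - 450 = -706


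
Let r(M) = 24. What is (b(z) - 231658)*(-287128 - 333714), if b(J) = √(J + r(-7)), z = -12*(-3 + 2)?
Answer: 143819290984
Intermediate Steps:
z = 12 (z = -12*(-1) = 12)
b(J) = √(24 + J) (b(J) = √(J + 24) = √(24 + J))
(b(z) - 231658)*(-287128 - 333714) = (√(24 + 12) - 231658)*(-287128 - 333714) = (√36 - 231658)*(-620842) = (6 - 231658)*(-620842) = -231652*(-620842) = 143819290984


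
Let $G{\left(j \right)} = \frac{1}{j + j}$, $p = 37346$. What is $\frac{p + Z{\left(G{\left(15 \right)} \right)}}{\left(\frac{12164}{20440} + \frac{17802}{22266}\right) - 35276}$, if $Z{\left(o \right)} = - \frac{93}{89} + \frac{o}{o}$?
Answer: $- \frac{21009909255300}{19844619233357} \approx -1.0587$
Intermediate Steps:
$G{\left(j \right)} = \frac{1}{2 j}$
$Z{\left(o \right)} = - \frac{4}{89}$ ($Z{\left(o \right)} = \left(-93\right) \frac{1}{89} + 1 = - \frac{93}{89} + 1 = - \frac{4}{89}$)
$\frac{p + Z{\left(G{\left(15 \right)} \right)}}{\left(\frac{12164}{20440} + \frac{17802}{22266}\right) - 35276} = \frac{37346 - \frac{4}{89}}{\left(\frac{12164}{20440} + \frac{17802}{22266}\right) - 35276} = \frac{3323790}{89 \left(\left(12164 \cdot \frac{1}{20440} + 17802 \cdot \frac{1}{22266}\right) - 35276\right)} = \frac{3323790}{89 \left(\left(\frac{3041}{5110} + \frac{989}{1237}\right) - 35276\right)} = \frac{3323790}{89 \left(\frac{8815507}{6321070} - 35276\right)} = \frac{3323790}{89 \left(- \frac{222973249813}{6321070}\right)} = \frac{3323790}{89} \left(- \frac{6321070}{222973249813}\right) = - \frac{21009909255300}{19844619233357}$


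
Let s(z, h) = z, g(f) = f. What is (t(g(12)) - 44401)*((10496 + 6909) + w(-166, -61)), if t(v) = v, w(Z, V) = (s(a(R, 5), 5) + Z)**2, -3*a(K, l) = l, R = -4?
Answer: -18184131406/9 ≈ -2.0205e+9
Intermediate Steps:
a(K, l) = -l/3
w(Z, V) = (-5/3 + Z)**2 (w(Z, V) = (-1/3*5 + Z)**2 = (-5/3 + Z)**2)
(t(g(12)) - 44401)*((10496 + 6909) + w(-166, -61)) = (12 - 44401)*((10496 + 6909) + (-5 + 3*(-166))**2/9) = -44389*(17405 + (-5 - 498)**2/9) = -44389*(17405 + (1/9)*(-503)**2) = -44389*(17405 + (1/9)*253009) = -44389*(17405 + 253009/9) = -44389*409654/9 = -18184131406/9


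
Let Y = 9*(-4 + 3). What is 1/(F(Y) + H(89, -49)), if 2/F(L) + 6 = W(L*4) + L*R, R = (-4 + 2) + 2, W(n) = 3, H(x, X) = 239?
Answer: 3/715 ≈ 0.0041958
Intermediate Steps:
Y = -9 (Y = 9*(-1) = -9)
R = 0 (R = -2 + 2 = 0)
F(L) = -2/3 (F(L) = 2/(-6 + (3 + L*0)) = 2/(-6 + (3 + 0)) = 2/(-6 + 3) = 2/(-3) = 2*(-1/3) = -2/3)
1/(F(Y) + H(89, -49)) = 1/(-2/3 + 239) = 1/(715/3) = 3/715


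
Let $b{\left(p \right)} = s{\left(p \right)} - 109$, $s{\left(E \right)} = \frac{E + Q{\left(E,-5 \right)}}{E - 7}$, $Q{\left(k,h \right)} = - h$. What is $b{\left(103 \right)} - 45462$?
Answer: $- \frac{364559}{8} \approx -45570.0$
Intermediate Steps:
$s{\left(E \right)} = \frac{5 + E}{-7 + E}$ ($s{\left(E \right)} = \frac{E - -5}{E - 7} = \frac{E + 5}{-7 + E} = \frac{5 + E}{-7 + E}$)
$b{\left(p \right)} = -109 + \frac{5 + p}{-7 + p}$ ($b{\left(p \right)} = \frac{5 + p}{-7 + p} - 109 = -109 + \frac{5 + p}{-7 + p}$)
$b{\left(103 \right)} - 45462 = \frac{12 \left(64 - 927\right)}{-7 + 103} - 45462 = \frac{12 \left(64 - 927\right)}{96} - 45462 = 12 \cdot \frac{1}{96} \left(-863\right) - 45462 = - \frac{863}{8} - 45462 = - \frac{364559}{8}$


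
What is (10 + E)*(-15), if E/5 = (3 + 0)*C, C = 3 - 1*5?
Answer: 300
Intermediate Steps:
C = -2 (C = 3 - 5 = -2)
E = -30 (E = 5*((3 + 0)*(-2)) = 5*(3*(-2)) = 5*(-6) = -30)
(10 + E)*(-15) = (10 - 30)*(-15) = -20*(-15) = 300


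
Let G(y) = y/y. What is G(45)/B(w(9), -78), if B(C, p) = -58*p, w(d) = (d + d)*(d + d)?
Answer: 1/4524 ≈ 0.00022104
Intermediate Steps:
w(d) = 4*d² (w(d) = (2*d)*(2*d) = 4*d²)
G(y) = 1
G(45)/B(w(9), -78) = 1/(-58*(-78)) = 1/4524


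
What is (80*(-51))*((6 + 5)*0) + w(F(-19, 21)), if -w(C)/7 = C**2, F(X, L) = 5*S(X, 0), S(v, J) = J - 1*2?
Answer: -700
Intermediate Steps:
S(v, J) = -2 + J (S(v, J) = J - 2 = -2 + J)
F(X, L) = -10 (F(X, L) = 5*(-2 + 0) = 5*(-2) = -10)
w(C) = -7*C**2
(80*(-51))*((6 + 5)*0) + w(F(-19, 21)) = (80*(-51))*((6 + 5)*0) - 7*(-10)**2 = -44880*0 - 7*100 = -4080*0 - 700 = 0 - 700 = -700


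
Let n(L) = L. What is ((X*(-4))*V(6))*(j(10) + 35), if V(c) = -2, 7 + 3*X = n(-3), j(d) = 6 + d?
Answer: -1360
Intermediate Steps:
X = -10/3 (X = -7/3 + (⅓)*(-3) = -7/3 - 1 = -10/3 ≈ -3.3333)
((X*(-4))*V(6))*(j(10) + 35) = (-10/3*(-4)*(-2))*((6 + 10) + 35) = ((40/3)*(-2))*(16 + 35) = -80/3*51 = -1360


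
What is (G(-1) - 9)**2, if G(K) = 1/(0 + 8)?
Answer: 5041/64 ≈ 78.766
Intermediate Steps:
G(K) = 1/8
(G(-1) - 9)**2 = (1/8 - 9)**2 = (-71/8)**2 = 5041/64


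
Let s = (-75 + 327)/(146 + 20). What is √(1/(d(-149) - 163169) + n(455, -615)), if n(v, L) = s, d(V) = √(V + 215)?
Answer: √(1706414513 - 10458*√66)/(83*√(163169 - √66)) ≈ 1.2321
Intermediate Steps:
d(V) = √(215 + V)
s = 126/83 (s = 252/166 = 252*(1/166) = 126/83 ≈ 1.5181)
n(v, L) = 126/83
√(1/(d(-149) - 163169) + n(455, -615)) = √(1/(√(215 - 149) - 163169) + 126/83) = √(1/(√66 - 163169) + 126/83) = √(1/(-163169 + √66) + 126/83) = √(126/83 + 1/(-163169 + √66))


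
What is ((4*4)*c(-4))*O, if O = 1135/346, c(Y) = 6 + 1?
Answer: 63560/173 ≈ 367.40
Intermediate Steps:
c(Y) = 7
O = 1135/346 (O = 1135*(1/346) = 1135/346 ≈ 3.2803)
((4*4)*c(-4))*O = ((4*4)*7)*(1135/346) = (16*7)*(1135/346) = 112*(1135/346) = 63560/173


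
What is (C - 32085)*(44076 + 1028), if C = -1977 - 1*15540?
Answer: -2237248608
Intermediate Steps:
C = -17517 (C = -1977 - 15540 = -17517)
(C - 32085)*(44076 + 1028) = (-17517 - 32085)*(44076 + 1028) = -49602*45104 = -2237248608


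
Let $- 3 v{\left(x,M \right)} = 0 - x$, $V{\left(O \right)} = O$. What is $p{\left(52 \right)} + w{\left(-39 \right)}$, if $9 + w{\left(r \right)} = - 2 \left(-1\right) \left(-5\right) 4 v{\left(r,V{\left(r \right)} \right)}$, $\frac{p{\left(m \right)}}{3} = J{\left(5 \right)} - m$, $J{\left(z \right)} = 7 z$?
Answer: $460$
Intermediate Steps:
$p{\left(m \right)} = 105 - 3 m$ ($p{\left(m \right)} = 3 \left(7 \cdot 5 - m\right) = 3 \left(35 - m\right) = 105 - 3 m$)
$v{\left(x,M \right)} = \frac{x}{3}$ ($v{\left(x,M \right)} = - \frac{0 - x}{3} = - \frac{\left(-1\right) x}{3} = \frac{x}{3}$)
$w{\left(r \right)} = -9 - \frac{40 r}{3}$ ($w{\left(r \right)} = -9 + - 2 \left(-1\right) \left(-5\right) 4 \frac{r}{3} = -9 + - 2 \cdot 5 \cdot 4 \frac{r}{3} = -9 + \left(-2\right) 20 \frac{r}{3} = -9 - 40 \frac{r}{3} = -9 - \frac{40 r}{3}$)
$p{\left(52 \right)} + w{\left(-39 \right)} = \left(105 - 156\right) - -511 = \left(105 - 156\right) + \left(-9 + 520\right) = -51 + 511 = 460$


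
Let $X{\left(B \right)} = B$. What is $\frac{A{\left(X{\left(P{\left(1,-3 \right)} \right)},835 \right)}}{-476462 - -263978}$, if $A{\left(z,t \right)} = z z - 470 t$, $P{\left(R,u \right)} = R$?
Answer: $\frac{392449}{212484} \approx 1.847$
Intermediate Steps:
$A{\left(z,t \right)} = z^{2} - 470 t$
$\frac{A{\left(X{\left(P{\left(1,-3 \right)} \right)},835 \right)}}{-476462 - -263978} = \frac{1^{2} - 392450}{-476462 - -263978} = \frac{1 - 392450}{-476462 + 263978} = - \frac{392449}{-212484} = \left(-392449\right) \left(- \frac{1}{212484}\right) = \frac{392449}{212484}$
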